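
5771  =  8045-2274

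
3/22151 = 3/22151 = 0.00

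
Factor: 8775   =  3^3*5^2*13^1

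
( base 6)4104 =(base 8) 1610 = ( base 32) S8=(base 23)1G7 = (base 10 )904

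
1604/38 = 802/19 = 42.21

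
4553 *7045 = 32075885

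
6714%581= 323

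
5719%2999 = 2720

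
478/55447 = 478/55447 = 0.01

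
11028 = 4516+6512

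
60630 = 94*645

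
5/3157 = 5/3157  =  0.00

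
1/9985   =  1/9985 = 0.00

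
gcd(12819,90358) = 1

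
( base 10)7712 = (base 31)80O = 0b1111000100000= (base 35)6ac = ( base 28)9nc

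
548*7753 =4248644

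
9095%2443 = 1766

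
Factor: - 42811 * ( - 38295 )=3^2 * 5^1 * 23^1 * 31^1*37^1*1381^1 =1639447245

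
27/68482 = 27/68482 = 0.00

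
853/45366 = 853/45366 = 0.02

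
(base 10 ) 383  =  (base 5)3013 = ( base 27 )E5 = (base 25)F8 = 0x17F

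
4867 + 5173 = 10040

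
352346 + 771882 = 1124228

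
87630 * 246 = 21556980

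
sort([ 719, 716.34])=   [716.34, 719]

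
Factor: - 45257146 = - 2^1*11^2*23^1*47^1*173^1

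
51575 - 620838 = - 569263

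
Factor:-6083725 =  - 5^2*37^1*6577^1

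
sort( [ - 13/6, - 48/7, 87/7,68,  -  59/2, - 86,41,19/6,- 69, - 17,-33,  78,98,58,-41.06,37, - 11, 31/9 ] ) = [ - 86,-69,- 41.06, - 33,-59/2, - 17, - 11, - 48/7, -13/6,19/6, 31/9,87/7,37, 41,58 , 68, 78,  98 ] 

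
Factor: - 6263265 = -3^1*5^1*71^1*5881^1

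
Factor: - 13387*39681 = -531209547 = - 3^2*11^1*1217^1*4409^1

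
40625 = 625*65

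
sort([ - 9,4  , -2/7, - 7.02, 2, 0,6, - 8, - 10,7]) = [ - 10,  -  9, - 8,-7.02, - 2/7 , 0,2,4,6,7] 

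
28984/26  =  14492/13 = 1114.77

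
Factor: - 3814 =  -2^1*1907^1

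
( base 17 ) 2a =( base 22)20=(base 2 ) 101100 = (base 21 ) 22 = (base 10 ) 44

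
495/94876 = 495/94876 = 0.01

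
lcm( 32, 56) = 224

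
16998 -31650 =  - 14652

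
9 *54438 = 489942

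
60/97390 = 6/9739 = 0.00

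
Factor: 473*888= 2^3*3^1*11^1*37^1*43^1  =  420024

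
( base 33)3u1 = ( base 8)10242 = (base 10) 4258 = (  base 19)bf2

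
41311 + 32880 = 74191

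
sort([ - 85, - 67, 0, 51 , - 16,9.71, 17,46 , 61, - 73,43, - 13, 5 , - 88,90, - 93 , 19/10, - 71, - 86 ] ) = [ - 93, - 88,-86, - 85, - 73,  -  71, - 67 , - 16 , - 13, 0,19/10,5, 9.71, 17, 43,46,51,61,90] 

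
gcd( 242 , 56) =2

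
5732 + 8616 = 14348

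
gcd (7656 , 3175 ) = 1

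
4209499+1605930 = 5815429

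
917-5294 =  -4377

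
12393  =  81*153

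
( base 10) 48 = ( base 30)1i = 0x30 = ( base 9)53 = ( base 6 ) 120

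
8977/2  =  4488 + 1/2 =4488.50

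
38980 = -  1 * ( - 38980) 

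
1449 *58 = 84042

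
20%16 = 4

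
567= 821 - 254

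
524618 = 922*569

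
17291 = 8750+8541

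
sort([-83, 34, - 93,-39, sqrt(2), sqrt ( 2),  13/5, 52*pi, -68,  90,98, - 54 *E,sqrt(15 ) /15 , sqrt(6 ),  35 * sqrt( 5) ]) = [-54*E, - 93 ,  -  83, - 68  , - 39,  sqrt(15 ) /15,sqrt( 2),sqrt(2),sqrt(6),  13/5, 34,35*sqrt(5 ), 90 , 98, 52*pi]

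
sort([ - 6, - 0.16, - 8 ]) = [-8, - 6, - 0.16]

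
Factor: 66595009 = 13^1*1009^1*5077^1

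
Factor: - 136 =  - 2^3*17^1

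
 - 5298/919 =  - 5298/919 = - 5.76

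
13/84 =13/84 = 0.15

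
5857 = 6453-596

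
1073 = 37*29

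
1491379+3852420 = 5343799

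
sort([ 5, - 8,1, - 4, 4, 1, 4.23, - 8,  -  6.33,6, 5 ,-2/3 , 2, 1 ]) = [  -  8, - 8, - 6.33, - 4,-2/3, 1,1,1,2, 4, 4.23,5,  5, 6] 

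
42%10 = 2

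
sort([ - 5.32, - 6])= [ - 6, - 5.32 ]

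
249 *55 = 13695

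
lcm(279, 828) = 25668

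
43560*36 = 1568160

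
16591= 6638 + 9953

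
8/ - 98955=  - 1 + 98947/98955 = -  0.00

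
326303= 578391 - 252088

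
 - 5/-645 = 1/129  =  0.01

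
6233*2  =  12466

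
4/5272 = 1/1318 = 0.00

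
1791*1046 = 1873386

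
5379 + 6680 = 12059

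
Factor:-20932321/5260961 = -17^1*1237^ (  -  1)*4253^( - 1)*1231313^1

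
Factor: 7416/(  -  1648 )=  - 2^(  -  1) * 3^2 = - 9/2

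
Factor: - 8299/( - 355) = 5^( - 1)*43^1*71^(-1 )*193^1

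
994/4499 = 994/4499 = 0.22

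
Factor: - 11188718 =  - 2^1*23^1*243233^1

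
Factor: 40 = 2^3*5^1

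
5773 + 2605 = 8378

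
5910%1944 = 78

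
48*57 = 2736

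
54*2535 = 136890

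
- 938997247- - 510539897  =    -  428457350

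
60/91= 60/91 = 0.66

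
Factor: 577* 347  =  347^1*577^1=200219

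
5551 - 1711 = 3840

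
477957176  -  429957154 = 48000022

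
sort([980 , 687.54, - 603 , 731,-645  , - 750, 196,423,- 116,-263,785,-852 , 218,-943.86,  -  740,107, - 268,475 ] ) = [  -  943.86,  -  852, - 750, - 740,  -  645,-603, - 268,-263,-116, 107,196,218,423,475, 687.54,731,785,980]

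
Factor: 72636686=2^1*36318343^1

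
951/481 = 951/481 = 1.98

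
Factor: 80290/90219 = 2^1 * 3^(  -  1) * 5^1*7^1 * 17^( - 1) * 29^( - 1)*31^1 * 37^1*61^(-1) 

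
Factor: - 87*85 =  - 7395 = - 3^1*5^1*17^1*29^1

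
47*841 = 39527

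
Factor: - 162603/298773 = - 203/373 = - 7^1*29^1*373^ ( - 1 ) 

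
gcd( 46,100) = 2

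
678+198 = 876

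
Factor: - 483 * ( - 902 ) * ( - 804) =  - 350275464 = - 2^3*3^2*7^1* 11^1*23^1*41^1* 67^1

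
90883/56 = 90883/56= 1622.91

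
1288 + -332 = 956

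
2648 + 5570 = 8218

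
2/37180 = 1/18590 =0.00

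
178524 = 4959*36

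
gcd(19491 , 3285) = 219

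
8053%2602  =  247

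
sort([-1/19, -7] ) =[ - 7,-1/19]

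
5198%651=641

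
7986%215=31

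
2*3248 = 6496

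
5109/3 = 1703 = 1703.00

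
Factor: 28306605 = 3^1*5^1*41^1*46027^1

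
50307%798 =33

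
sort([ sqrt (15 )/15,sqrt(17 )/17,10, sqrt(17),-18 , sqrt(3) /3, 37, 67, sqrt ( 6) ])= [ - 18, sqrt(17 ) /17 , sqrt(15 )/15,sqrt( 3 )/3, sqrt( 6),sqrt( 17), 10,37 , 67 ] 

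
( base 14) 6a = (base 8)136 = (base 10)94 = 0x5e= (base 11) 86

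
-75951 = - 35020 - 40931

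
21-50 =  - 29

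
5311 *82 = 435502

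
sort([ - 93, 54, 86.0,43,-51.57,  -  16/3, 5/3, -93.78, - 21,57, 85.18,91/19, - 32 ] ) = [ - 93.78, - 93, - 51.57,  -  32,-21, -16/3,  5/3, 91/19,43,54,57,85.18, 86.0 ]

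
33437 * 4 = 133748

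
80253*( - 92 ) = - 7383276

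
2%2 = 0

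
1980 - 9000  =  - 7020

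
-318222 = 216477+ - 534699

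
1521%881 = 640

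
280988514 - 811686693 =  - 530698179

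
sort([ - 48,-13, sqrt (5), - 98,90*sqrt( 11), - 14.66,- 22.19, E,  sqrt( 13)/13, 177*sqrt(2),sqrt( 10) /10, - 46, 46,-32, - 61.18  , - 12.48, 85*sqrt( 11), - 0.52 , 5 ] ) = [-98,-61.18 , - 48,-46, - 32, - 22.19, - 14.66,-13, - 12.48, - 0.52, sqrt( 13) /13, sqrt (10)/10 , sqrt(5 ), E , 5,46, 177*sqrt( 2),85*sqrt(11), 90 * sqrt(11)] 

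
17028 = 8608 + 8420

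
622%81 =55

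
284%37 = 25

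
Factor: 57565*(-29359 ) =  - 1690050835 =- 5^1 * 11^1*17^1*29^1*157^1*397^1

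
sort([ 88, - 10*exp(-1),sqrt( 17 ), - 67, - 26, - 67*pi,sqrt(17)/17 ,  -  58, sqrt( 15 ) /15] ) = [ - 67*pi, - 67, - 58,-26, - 10*exp( - 1), sqrt(17)/17 , sqrt(15)/15  ,  sqrt( 17),88]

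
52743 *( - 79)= - 4166697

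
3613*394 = 1423522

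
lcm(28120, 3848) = 365560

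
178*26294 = 4680332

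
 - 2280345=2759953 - 5040298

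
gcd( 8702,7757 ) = 1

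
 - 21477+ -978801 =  - 1000278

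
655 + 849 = 1504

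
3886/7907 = 3886/7907 = 0.49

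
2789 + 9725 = 12514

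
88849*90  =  7996410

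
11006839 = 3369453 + 7637386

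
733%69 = 43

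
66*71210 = 4699860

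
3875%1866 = 143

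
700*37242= 26069400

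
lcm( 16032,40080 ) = 80160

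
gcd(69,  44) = 1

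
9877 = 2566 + 7311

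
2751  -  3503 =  - 752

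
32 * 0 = 0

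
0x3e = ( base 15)42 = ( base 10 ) 62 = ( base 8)76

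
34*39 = 1326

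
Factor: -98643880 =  - 2^3*5^1*2466097^1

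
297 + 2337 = 2634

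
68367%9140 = 4387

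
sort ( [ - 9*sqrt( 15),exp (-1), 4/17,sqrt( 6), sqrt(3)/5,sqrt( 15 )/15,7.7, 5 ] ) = [ - 9*sqrt( 15), 4/17, sqrt( 15 ) /15,sqrt( 3 ) /5,exp( - 1),sqrt( 6 ),  5,7.7] 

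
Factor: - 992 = -2^5*31^1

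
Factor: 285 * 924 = 263340 = 2^2*3^2 * 5^1  *7^1*11^1*19^1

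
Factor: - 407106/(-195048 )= 359/172= 2^(  -  2 )*43^(-1 )*359^1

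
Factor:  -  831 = -3^1*277^1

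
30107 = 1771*17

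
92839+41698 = 134537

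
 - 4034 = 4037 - 8071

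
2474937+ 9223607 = 11698544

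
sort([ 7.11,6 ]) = [ 6 , 7.11 ] 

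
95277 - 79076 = 16201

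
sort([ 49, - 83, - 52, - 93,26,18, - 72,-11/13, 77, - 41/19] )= [-93, - 83, - 72, - 52, - 41/19, - 11/13,  18, 26, 49,77] 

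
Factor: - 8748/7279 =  - 2^2*3^7*29^( - 1 ) *251^( - 1)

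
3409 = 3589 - 180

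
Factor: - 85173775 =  - 5^2  *  1523^1*2237^1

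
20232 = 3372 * 6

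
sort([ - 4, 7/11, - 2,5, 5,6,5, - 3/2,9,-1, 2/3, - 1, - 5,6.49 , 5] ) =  [ - 5, - 4,  -  2 , - 3/2, - 1,- 1, 7/11,2/3, 5,5, 5,5,6,  6.49, 9]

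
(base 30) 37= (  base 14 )6D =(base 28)3d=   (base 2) 1100001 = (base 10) 97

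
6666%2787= 1092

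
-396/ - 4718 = 198/2359 = 0.08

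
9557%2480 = 2117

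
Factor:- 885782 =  - 2^1*73^1 * 6067^1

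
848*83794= 71057312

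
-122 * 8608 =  - 1050176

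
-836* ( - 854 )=713944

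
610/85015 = 122/17003 = 0.01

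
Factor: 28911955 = 5^1*5782391^1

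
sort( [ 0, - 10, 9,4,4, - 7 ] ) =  [-10,  -  7,  0,4,4,9 ]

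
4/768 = 1/192 = 0.01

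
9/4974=3/1658=0.00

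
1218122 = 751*1622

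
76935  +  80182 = 157117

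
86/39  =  2 +8/39 = 2.21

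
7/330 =7/330 = 0.02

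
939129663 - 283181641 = 655948022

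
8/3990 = 4/1995 = 0.00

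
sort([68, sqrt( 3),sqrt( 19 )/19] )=[sqrt( 19)/19, sqrt( 3), 68]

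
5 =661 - 656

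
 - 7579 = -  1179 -6400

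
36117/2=18058 + 1/2 = 18058.50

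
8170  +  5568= 13738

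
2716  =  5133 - 2417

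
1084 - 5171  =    -  4087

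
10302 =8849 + 1453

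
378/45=42/5 = 8.40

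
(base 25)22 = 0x34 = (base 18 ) 2G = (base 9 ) 57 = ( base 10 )52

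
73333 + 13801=87134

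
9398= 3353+6045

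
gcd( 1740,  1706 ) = 2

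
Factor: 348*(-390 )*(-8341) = 2^3* 3^2 * 5^1*13^1*19^1 * 29^1*  439^1 = 1132040520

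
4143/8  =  4143/8 = 517.88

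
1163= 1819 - 656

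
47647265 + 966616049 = 1014263314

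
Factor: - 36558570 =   -  2^1*3^1 * 5^1*521^1*2339^1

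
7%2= 1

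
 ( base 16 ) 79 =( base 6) 321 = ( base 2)1111001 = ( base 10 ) 121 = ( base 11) 100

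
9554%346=212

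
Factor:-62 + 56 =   -  6 = -  2^1 * 3^1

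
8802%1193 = 451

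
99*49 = 4851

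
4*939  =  3756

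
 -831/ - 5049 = 277/1683 = 0.16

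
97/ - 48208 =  - 1 + 48111/48208 = - 0.00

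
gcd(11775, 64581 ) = 3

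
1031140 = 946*1090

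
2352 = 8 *294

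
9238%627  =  460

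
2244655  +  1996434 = 4241089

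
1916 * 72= 137952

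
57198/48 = 9533/8 = 1191.62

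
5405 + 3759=9164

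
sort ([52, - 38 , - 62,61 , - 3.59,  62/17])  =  [- 62, - 38, - 3.59, 62/17, 52,61] 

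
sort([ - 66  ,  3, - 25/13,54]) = [-66, - 25/13,3,54]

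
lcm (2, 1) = 2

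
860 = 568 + 292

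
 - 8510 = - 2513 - 5997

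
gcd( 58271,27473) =1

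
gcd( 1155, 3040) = 5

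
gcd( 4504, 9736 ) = 8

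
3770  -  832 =2938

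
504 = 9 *56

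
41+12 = 53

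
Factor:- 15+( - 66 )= - 81 = - 3^4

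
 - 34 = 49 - 83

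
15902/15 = 1060 + 2/15  =  1060.13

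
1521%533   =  455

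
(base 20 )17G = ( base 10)556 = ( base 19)1A5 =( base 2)1000101100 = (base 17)1FC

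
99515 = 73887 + 25628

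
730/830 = 73/83  =  0.88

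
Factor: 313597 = 313597^1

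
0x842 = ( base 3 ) 2220022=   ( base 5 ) 31424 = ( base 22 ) 482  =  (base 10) 2114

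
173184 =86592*2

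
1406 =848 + 558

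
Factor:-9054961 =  - 9054961^1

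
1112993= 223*4991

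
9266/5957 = 1 + 3309/5957 = 1.56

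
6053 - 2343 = 3710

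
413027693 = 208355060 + 204672633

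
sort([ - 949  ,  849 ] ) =[-949, 849 ]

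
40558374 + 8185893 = 48744267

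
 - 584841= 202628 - 787469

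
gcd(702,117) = 117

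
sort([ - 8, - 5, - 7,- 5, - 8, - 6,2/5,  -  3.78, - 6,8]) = [ - 8, - 8,-7,-6,-6, - 5,  -  5, - 3.78,2/5,8 ] 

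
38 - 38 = 0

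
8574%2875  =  2824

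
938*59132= 55465816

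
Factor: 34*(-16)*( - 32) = 17408=2^10*17^1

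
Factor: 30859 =30859^1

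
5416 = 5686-270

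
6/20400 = 1/3400 = 0.00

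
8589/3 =2863 = 2863.00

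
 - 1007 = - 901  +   - 106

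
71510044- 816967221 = -745457177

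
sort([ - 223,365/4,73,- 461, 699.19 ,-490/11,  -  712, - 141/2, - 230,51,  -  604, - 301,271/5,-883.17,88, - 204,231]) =[ -883.17,- 712, - 604, - 461, - 301,-230, - 223, - 204,-141/2, - 490/11,51,271/5,73,  88,365/4,231,699.19]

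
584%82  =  10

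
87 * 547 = 47589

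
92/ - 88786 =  - 46/44393 =- 0.00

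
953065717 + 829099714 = 1782165431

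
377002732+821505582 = 1198508314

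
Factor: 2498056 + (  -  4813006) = -2314950   =  - 2^1 * 3^1 * 5^2*11^1* 23^1* 61^1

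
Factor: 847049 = 7^1*121007^1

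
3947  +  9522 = 13469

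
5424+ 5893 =11317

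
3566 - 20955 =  - 17389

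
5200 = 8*650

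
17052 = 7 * 2436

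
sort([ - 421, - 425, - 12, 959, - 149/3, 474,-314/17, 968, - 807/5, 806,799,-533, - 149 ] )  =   [ - 533, - 425, - 421,-807/5, -149, - 149/3,-314/17, - 12,  474,799,806,959, 968]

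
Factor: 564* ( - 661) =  - 2^2 * 3^1 * 47^1 * 661^1 = - 372804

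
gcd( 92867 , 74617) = 1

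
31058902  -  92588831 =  - 61529929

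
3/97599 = 1/32533  =  0.00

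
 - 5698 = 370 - 6068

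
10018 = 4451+5567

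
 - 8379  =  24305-32684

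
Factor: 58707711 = 3^2*6523079^1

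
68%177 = 68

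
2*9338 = 18676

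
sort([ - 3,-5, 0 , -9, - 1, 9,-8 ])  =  [ - 9, - 8, - 5, - 3, - 1,0, 9] 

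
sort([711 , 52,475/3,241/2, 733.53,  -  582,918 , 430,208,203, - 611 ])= [-611, - 582,52, 241/2,475/3,203,  208, 430,711,733.53,  918]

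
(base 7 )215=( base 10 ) 110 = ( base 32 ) 3e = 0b1101110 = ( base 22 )50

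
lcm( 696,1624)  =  4872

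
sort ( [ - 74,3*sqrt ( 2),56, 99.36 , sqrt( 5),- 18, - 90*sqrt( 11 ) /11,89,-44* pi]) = [ - 44*pi, - 74, -90*sqrt( 11) /11, - 18 , sqrt( 5 ), 3* sqrt(2), 56, 89,99.36] 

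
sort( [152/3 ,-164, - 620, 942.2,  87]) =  [ - 620, - 164, 152/3, 87, 942.2]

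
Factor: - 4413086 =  - 2^1*2206543^1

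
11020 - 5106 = 5914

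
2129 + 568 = 2697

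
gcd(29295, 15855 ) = 105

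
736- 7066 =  - 6330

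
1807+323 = 2130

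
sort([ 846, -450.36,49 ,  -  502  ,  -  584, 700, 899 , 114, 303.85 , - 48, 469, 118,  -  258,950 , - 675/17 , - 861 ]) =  [ -861, - 584, - 502, -450.36,-258, - 48, - 675/17, 49, 114 , 118,303.85,469, 700 , 846,  899, 950]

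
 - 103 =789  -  892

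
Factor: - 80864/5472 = -3^(-2) * 7^1*19^1 =- 133/9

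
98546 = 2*49273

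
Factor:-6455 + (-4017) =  - 2^3 * 7^1 * 11^1*17^1 = - 10472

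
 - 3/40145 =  - 3/40145 =-  0.00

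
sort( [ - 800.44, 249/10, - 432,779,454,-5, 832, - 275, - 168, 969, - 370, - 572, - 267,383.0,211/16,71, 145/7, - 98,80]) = [ - 800.44,-572, - 432, - 370, - 275, - 267, - 168, - 98,-5, 211/16,145/7,249/10,71,80, 383.0 , 454,779,832,969]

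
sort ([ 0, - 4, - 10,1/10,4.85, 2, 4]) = [ - 10, - 4,0,1/10,2,4, 4.85]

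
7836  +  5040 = 12876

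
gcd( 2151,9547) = 1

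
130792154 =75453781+55338373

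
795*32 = 25440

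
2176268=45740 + 2130528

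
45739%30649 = 15090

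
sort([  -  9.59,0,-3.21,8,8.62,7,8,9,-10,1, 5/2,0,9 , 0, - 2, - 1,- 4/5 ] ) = [-10,-9.59, - 3.21, - 2,-1, - 4/5,  0,  0,0 , 1, 5/2 , 7,8,8,8.62,9,9 ] 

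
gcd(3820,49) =1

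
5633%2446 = 741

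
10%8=2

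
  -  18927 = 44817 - 63744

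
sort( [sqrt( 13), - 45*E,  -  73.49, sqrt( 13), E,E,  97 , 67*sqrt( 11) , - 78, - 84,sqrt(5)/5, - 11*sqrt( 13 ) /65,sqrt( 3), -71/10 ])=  [ - 45*E, -84, - 78, - 73.49,-71/10, - 11 * sqrt( 13)/65, sqrt( 5) /5,sqrt( 3),E,E,sqrt( 13),  sqrt( 13),97,  67*sqrt(11) ] 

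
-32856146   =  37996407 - 70852553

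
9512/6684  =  1 + 707/1671 = 1.42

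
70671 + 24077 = 94748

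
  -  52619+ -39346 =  - 91965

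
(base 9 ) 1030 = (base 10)756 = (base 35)LL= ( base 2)1011110100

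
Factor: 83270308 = 2^2*11^1*1892507^1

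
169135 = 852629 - 683494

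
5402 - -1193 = 6595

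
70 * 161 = 11270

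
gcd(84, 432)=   12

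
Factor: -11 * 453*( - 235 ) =3^1*5^1*11^1*47^1*151^1 = 1171005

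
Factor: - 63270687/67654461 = -7^( - 1)*197^1*107057^1*3221641^( -1)=- 21090229/22551487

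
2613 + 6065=8678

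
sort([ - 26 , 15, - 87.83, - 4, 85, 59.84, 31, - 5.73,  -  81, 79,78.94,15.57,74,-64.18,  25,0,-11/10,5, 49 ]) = [ - 87.83, - 81, - 64.18, - 26, - 5.73,  -  4, - 11/10,0, 5,15,15.57 , 25,31,49, 59.84, 74,78.94, 79,85]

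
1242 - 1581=  -  339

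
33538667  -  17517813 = 16020854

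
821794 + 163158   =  984952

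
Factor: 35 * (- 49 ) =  - 5^1*7^3 = - 1715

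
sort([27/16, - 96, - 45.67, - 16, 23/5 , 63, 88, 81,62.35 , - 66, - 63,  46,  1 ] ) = [-96, - 66, - 63,-45.67, - 16,1 , 27/16,  23/5,46 , 62.35,63,81,  88] 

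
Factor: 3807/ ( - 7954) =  - 2^(-1) * 3^4*41^ ( - 1 )* 47^1*97^( - 1) 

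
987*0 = 0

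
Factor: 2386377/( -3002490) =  - 265153/333610 = - 2^ ( - 1)*5^ ( - 1) * 7^1*73^( - 1)*457^( - 1)*37879^1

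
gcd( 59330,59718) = 2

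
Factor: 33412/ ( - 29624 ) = - 8353/7406 = -  2^( - 1)*7^(-1)*23^(-2) * 8353^1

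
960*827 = 793920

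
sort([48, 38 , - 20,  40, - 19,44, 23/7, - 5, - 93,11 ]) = [-93,-20,  -  19,  -  5,23/7 , 11,38,40,  44,48]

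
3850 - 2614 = 1236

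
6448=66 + 6382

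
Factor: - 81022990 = -2^1*5^1*157^1*51607^1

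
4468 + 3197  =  7665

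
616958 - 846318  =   - 229360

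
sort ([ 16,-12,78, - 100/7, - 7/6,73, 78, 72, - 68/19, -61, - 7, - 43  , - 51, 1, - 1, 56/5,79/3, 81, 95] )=[ - 61, - 51, - 43 ,-100/7 ,  -  12,-7, - 68/19, - 7/6, - 1, 1, 56/5,  16, 79/3,72, 73,78,78, 81, 95 ]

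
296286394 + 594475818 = 890762212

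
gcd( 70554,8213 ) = 1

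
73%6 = 1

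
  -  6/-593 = 6/593 = 0.01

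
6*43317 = 259902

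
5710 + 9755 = 15465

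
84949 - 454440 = -369491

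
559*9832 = 5496088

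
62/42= 31/21 = 1.48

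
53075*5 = 265375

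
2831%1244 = 343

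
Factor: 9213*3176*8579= 251025726552 = 2^3*3^1 * 23^1*37^1*83^1*373^1*397^1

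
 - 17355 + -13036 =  - 30391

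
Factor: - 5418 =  - 2^1*3^2*7^1*43^1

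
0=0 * 3781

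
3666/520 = 7 + 1/20 = 7.05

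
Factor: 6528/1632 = 4 = 2^2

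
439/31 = 14 + 5/31 =14.16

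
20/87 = 20/87 = 0.23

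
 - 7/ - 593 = 7/593 = 0.01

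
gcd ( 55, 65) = 5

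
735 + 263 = 998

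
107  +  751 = 858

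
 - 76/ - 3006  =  38/1503 = 0.03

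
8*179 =1432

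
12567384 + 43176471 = 55743855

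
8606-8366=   240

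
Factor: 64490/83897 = 2^1*5^1*11^( - 1) * 29^( - 1 )*263^(  -  1 )*6449^1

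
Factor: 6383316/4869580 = 1595829/1217395 = 3^1*5^(-1)*19^1 * 27997^1*243479^( - 1)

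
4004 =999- - 3005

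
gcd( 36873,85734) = 9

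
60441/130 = 60441/130 = 464.93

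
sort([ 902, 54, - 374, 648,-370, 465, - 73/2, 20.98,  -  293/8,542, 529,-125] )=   [-374, - 370,-125,-293/8,- 73/2,  20.98, 54,465 , 529,542, 648,902]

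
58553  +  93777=152330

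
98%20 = 18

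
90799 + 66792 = 157591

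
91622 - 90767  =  855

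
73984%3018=1552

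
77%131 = 77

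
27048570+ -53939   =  26994631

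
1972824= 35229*56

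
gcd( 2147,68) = 1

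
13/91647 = 13/91647 = 0.00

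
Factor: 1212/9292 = 3/23 = 3^1 * 23^( - 1 ) 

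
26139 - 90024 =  - 63885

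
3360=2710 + 650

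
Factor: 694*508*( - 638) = -2^4  *  11^1 * 29^1*127^1 * 347^1 = - 224928176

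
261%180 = 81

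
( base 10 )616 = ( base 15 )2b1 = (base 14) 320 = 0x268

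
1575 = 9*175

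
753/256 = 753/256= 2.94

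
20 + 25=45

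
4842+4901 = 9743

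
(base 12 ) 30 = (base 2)100100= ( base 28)18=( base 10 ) 36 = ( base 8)44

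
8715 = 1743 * 5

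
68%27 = 14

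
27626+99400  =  127026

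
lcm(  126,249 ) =10458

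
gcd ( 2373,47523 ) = 21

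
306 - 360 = -54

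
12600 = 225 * 56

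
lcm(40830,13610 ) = 40830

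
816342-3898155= - 3081813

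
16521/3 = 5507 = 5507.00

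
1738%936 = 802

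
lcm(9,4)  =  36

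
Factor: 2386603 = 2386603^1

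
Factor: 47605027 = 47605027^1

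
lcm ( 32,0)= 0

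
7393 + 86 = 7479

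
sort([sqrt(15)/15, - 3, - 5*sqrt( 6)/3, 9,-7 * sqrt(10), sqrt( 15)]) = [ - 7*sqrt( 10), - 5*sqrt (6 )/3,-3 , sqrt ( 15 ) /15,  sqrt(15),  9]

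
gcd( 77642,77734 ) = 2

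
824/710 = 412/355=   1.16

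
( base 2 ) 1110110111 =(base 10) 951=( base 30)11L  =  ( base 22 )1l5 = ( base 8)1667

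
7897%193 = 177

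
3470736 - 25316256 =-21845520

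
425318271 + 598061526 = 1023379797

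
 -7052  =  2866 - 9918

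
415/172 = 415/172 = 2.41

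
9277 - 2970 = 6307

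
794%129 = 20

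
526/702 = 263/351 =0.75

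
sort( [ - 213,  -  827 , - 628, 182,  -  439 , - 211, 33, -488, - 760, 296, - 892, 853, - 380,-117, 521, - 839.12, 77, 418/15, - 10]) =[ - 892,-839.12 , - 827,  -  760 , - 628, - 488, - 439,  -  380, -213,-211,- 117  , - 10, 418/15, 33, 77, 182, 296, 521,853 ] 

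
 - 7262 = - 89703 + 82441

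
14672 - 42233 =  - 27561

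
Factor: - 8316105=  - 3^1*5^1*7^1*79201^1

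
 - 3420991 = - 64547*53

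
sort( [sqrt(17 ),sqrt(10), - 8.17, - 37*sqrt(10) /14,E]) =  [ - 37*sqrt(10 )/14,-8.17,E, sqrt( 10),sqrt(17)]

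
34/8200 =17/4100 = 0.00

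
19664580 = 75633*260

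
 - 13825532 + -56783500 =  - 70609032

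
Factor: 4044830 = 2^1*5^1*404483^1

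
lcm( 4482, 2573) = 138942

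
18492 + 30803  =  49295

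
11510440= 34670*332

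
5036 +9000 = 14036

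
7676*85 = 652460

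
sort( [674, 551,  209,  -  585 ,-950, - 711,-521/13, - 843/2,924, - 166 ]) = [ - 950, - 711, - 585,-843/2,-166 , - 521/13, 209, 551,674,924]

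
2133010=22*96955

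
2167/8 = 270 + 7/8 = 270.88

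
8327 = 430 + 7897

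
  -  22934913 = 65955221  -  88890134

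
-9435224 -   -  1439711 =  - 7995513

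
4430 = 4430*1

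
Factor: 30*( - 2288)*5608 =-2^8*3^1*5^1*11^1*13^1*701^1 = - 384933120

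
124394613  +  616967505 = 741362118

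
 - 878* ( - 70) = 61460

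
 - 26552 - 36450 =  - 63002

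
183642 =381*482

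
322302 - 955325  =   - 633023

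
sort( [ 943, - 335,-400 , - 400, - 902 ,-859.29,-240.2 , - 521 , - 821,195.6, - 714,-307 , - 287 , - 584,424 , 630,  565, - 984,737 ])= [  -  984 , - 902, - 859.29 , - 821, - 714, - 584, - 521, - 400,-400 , - 335, - 307, - 287, - 240.2,  195.6, 424,565,630,737,  943 ] 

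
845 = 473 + 372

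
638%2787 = 638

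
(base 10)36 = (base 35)11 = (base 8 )44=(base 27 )19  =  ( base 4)210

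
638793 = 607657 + 31136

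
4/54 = 2/27 = 0.07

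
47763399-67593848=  - 19830449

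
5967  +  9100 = 15067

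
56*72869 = 4080664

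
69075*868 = 59957100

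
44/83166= 22/41583 = 0.00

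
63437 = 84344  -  20907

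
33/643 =33/643= 0.05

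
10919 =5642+5277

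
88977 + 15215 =104192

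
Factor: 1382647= 7^1*197521^1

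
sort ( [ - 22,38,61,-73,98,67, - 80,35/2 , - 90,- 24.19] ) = [-90,-80, - 73, - 24.19 , - 22,35/2,38, 61,67, 98]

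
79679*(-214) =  - 17051306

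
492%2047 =492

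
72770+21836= 94606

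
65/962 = 5/74=0.07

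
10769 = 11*979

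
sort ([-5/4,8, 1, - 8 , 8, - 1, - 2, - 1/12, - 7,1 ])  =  [ - 8, - 7,- 2, - 5/4 ,  -  1 , - 1/12 , 1, 1,8, 8]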